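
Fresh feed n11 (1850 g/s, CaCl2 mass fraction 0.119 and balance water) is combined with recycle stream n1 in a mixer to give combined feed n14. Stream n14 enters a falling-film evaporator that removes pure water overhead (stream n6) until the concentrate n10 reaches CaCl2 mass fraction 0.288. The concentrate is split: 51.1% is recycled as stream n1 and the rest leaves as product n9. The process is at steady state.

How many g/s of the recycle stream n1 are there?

798.8 g/s

Overall CaCl2 balance (none leaves overhead): CaCl2 in fresh feed = CaCl2 in product, i.e. 1850×0.119 = (1−0.511)·n10·0.288.
n10 = 220.15/(0.288×0.489) = 1563.2 g/s.
Recycle n1 = 0.511×1563.2 = 798.8 g/s.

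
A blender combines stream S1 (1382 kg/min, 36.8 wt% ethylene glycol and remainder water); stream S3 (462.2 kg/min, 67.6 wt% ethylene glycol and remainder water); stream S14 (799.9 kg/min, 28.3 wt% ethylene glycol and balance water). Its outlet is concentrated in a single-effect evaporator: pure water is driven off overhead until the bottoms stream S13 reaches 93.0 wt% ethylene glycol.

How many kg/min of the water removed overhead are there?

1518 kg/min

ethylene glycol entering = 1382×0.368 + 462.2×0.676 + 799.9×0.283 = 1047.4 kg/min.
All ethylene glycol reports to S13, so S13 = 1047.4/0.930 = 1126.2 kg/min.
Total feed = 2644.1 kg/min; overhead = 2644.1 − 1126.2 = 1517.9 kg/min.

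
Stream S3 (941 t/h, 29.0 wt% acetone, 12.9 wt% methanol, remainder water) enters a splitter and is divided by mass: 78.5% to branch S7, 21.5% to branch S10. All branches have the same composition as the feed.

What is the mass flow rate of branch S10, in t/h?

Branch S10 flow = 0.215×941 = 202.31 t/h.

202.3 t/h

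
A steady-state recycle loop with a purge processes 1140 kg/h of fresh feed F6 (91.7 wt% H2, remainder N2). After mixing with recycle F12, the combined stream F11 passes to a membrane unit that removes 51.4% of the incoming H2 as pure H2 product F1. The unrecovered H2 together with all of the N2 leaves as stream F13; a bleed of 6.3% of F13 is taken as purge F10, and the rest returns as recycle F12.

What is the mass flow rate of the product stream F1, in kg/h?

986.6 kg/h

H2 in F11: m_A = 1140×0.917 + (1−0.063)·(1−0.514)·m_A, so m_A = 1045.4/0.5446 = 1919.5 kg/h.
Product F1 = 0.514×1919.5 = 986.61 kg/h.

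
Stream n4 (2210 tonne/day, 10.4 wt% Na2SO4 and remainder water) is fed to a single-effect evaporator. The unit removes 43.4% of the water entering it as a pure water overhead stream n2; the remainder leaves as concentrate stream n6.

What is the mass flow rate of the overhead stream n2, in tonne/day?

water entering = 2210×0.896 = 1980.2 tonne/day; overhead removed = 0.434×1980.2 = 859.39 tonne/day.

859.4 tonne/day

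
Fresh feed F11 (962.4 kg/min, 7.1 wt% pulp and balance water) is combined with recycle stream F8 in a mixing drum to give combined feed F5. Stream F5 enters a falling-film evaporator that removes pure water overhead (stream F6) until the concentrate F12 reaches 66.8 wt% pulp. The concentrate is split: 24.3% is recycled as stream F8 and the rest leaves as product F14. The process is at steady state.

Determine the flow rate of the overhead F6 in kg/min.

860.1 kg/min

Overall pulp balance (none leaves overhead): pulp in fresh feed = pulp in product, i.e. 962.4×0.071 = (1−0.243)·F12·0.668.
F12 = 68.33/(0.668×0.757) = 135.13 kg/min.
Recycle F8 = 0.243×135.13 = 32.836 kg/min.
Combined feed F5 = 962.4 + 32.836 = 995.24 kg/min.
Overhead F6 = F5 − F12 = 995.24 − 135.13 = 860.11 kg/min.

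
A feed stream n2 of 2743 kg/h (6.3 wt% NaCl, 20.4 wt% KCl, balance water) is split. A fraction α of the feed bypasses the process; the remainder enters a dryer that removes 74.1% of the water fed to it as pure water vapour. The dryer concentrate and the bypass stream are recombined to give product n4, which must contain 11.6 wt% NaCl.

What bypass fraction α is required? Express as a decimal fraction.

0.159

All 2743×0.063 = 172.81 kg/h of NaCl reaches n4, so n4 = 172.81/0.116 = 1489.7 kg/h and vapour = 1253.3 kg/h.
The evaporator receives (1−α)·2743 of feed at 0.733 water and removes 0.741 of that water:
0.741×0.733×(1−α)×2743 = 1253.3
(1−α) = 1253.3/1489.9 = 0.8412;  α = 0.1588.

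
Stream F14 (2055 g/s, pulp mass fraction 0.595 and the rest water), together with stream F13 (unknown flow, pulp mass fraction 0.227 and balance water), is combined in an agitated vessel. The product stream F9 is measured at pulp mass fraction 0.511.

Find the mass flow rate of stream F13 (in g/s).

607.8 g/s

Let F13 be the unknown flow. Total out = 2055 + F13.
pulp balance: 1222.7 + 0.227·F13 = 0.511·(2055 + F13)
(0.227 − 0.511)·F13 = 0.511×2055 − 1222.7 = -172.62
F13 = -172.62 / -0.284 = 607.82 g/s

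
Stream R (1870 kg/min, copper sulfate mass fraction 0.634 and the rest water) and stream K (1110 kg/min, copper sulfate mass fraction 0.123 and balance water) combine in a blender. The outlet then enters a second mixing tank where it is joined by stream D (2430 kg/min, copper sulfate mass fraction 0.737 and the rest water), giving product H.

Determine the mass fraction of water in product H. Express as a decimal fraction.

Overall, product flow = 5410 kg/min.
water in = 1870×0.366 + 1110×0.877 + 2430×0.263 = 2297 kg/min.
water fraction in H = 0.425.

0.425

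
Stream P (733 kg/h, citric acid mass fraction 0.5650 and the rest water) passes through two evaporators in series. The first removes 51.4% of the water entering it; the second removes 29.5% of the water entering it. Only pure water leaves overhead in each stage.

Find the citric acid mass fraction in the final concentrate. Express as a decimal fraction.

water in feed = 733×0.435 = 318.86 kg/h.
After stage 1: water left = (1−0.514)×318.86 = 154.96; stream total = 569.11 kg/h.
After stage 2: water left = (1−0.295)×154.96 = 109.25; final concentrate = 523.39 kg/h.
citric acid fraction = 414.14/523.39 = 0.7913.

0.7913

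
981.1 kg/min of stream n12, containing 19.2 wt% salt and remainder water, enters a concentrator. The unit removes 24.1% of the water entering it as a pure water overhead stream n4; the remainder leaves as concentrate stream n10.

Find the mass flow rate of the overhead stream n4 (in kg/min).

191 kg/min

water entering = 981.1×0.808 = 792.73 kg/min; overhead removed = 0.241×792.73 = 191.05 kg/min.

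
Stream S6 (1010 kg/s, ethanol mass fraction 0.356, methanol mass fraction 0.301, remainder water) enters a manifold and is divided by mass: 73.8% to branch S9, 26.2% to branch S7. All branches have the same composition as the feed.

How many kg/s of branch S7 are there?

264.6 kg/s

Branch S7 flow = 0.262×1010 = 264.62 kg/s.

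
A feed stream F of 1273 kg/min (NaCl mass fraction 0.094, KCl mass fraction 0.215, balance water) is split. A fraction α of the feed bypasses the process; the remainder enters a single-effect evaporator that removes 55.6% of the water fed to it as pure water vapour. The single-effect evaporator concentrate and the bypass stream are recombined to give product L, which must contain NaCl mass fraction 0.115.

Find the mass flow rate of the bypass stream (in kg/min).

667.9 kg/min

All 1273×0.094 = 119.66 kg/min of NaCl reaches L, so L = 119.66/0.115 = 1040.5 kg/min and vapour = 232.46 kg/min.
The evaporator receives (1−α)·1273 of feed at 0.691 water and removes 0.556 of that water:
0.556×0.691×(1−α)×1273 = 232.46
(1−α) = 232.46/489.08 = 0.4753;  α = 0.5247.
Bypass flow = 0.5247×1273 = 667.94 kg/min.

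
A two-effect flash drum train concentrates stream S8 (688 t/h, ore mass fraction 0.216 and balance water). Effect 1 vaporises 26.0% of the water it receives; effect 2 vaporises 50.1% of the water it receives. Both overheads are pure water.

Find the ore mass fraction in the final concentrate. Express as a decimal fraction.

0.427

water in feed = 688×0.784 = 539.39 t/h.
After stage 1: water left = (1−0.260)×539.39 = 399.15; stream total = 547.76 t/h.
After stage 2: water left = (1−0.501)×399.15 = 199.18; final concentrate = 347.78 t/h.
ore fraction = 148.61/347.78 = 0.427.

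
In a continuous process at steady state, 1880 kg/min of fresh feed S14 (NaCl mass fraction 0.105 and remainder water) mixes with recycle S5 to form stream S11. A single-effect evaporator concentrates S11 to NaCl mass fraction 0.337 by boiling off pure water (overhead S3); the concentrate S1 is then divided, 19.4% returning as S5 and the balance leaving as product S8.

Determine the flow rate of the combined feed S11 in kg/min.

2021 kg/min

Overall NaCl balance (none leaves overhead): NaCl in fresh feed = NaCl in product, i.e. 1880×0.105 = (1−0.194)·S1·0.337.
S1 = 197.4/(0.337×0.806) = 726.75 kg/min.
Recycle S5 = 0.194×726.75 = 140.99 kg/min.
Combined feed S11 = 1880 + 140.99 = 2021 kg/min.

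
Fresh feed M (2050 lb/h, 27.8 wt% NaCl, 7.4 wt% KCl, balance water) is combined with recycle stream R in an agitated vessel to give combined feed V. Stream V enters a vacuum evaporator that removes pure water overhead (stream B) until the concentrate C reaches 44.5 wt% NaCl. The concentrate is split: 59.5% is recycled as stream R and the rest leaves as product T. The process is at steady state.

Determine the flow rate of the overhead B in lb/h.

769.3 lb/h

Overall NaCl balance (none leaves overhead): NaCl in fresh feed = NaCl in product, i.e. 2050×0.278 = (1−0.595)·C·0.445.
C = 569.9/(0.445×0.405) = 3162.2 lb/h.
Recycle R = 0.595×3162.2 = 1881.5 lb/h.
Combined feed V = 2050 + 1881.5 = 3931.5 lb/h.
Overhead B = V − C = 3931.5 − 3162.2 = 769.33 lb/h.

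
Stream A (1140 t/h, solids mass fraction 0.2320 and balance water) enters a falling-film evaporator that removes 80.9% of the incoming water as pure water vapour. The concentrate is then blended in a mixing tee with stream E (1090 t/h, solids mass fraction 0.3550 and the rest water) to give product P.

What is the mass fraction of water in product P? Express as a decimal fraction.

0.5719

Vapour removed = 0.809×0.768×1140 = 708.3 t/h; concentrate = 431.7 t/h.
water reaching the mixer = 167.22 (from concentrate) + 1090×0.645 = 870.27 t/h.
Product flow = 431.7 + 1090 = 1521.7 t/h; water fraction = 0.5719.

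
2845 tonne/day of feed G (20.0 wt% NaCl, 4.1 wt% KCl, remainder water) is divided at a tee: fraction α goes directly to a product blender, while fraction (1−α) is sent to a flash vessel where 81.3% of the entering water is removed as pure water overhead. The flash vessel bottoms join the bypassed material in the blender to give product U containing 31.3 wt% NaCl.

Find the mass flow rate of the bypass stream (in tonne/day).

1180 tonne/day

All 2845×0.200 = 569 tonne/day of NaCl reaches U, so U = 569/0.313 = 1817.9 tonne/day and vapour = 1027.1 tonne/day.
The evaporator receives (1−α)·2845 of feed at 0.759 water and removes 0.813 of that water:
0.813×0.759×(1−α)×2845 = 1027.1
(1−α) = 1027.1/1755.6 = 0.5851;  α = 0.4149.
Bypass flow = 0.4149×2845 = 1180.5 tonne/day.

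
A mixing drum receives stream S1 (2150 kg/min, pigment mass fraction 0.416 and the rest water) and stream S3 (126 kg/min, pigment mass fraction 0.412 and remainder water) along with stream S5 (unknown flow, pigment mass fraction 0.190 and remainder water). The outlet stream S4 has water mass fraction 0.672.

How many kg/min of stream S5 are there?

Let S5 be the unknown flow. Total out = 2276 + S5.
water balance: 1329.7 + 0.810·S5 = 0.672·(2276 + S5)
(0.810 − 0.672)·S5 = 0.672×2276 − 1329.7 = 199.78
S5 = 199.78 / 0.138 = 1447.7 kg/min

1448 kg/min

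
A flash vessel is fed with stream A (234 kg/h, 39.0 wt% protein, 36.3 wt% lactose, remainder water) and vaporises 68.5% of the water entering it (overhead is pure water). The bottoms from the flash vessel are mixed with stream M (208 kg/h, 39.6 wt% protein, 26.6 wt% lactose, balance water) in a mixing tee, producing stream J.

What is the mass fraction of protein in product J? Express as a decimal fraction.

0.431

Vapour removed = 0.685×0.247×234 = 39.592 kg/h; concentrate = 194.41 kg/h.
protein reaching the mixer = 91.26 (from concentrate) + 208×0.396 = 173.63 kg/h.
Product flow = 194.41 + 208 = 402.41 kg/h; protein fraction = 0.431.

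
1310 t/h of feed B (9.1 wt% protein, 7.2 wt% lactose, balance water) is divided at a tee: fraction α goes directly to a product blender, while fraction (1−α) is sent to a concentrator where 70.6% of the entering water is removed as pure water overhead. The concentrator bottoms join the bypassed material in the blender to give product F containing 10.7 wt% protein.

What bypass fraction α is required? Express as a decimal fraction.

0.747

All 1310×0.091 = 119.21 t/h of protein reaches F, so F = 119.21/0.107 = 1114.1 t/h and vapour = 195.89 t/h.
The evaporator receives (1−α)·1310 of feed at 0.837 water and removes 0.706 of that water:
0.706×0.837×(1−α)×1310 = 195.89
(1−α) = 195.89/774.11 = 0.2530;  α = 0.7470.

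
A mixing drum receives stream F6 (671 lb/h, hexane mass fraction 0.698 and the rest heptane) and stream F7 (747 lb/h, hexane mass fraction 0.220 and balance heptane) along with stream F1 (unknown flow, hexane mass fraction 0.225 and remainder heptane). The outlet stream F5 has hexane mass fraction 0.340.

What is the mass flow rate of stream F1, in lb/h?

1309 lb/h

Let F1 be the unknown flow. Total out = 1418 + F1.
hexane balance: 632.7 + 0.225·F1 = 0.340·(1418 + F1)
(0.225 − 0.340)·F1 = 0.340×1418 − 632.7 = -150.58
F1 = -150.58 / -0.115 = 1309.4 lb/h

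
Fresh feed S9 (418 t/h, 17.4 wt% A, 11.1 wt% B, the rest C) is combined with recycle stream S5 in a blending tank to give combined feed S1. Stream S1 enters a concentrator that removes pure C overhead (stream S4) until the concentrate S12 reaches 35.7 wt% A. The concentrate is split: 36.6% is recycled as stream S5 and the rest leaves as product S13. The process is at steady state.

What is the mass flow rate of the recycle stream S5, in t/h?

Overall A balance (none leaves overhead): A in fresh feed = A in product, i.e. 418×0.174 = (1−0.366)·S12·0.357.
S12 = 72.732/(0.357×0.634) = 321.34 t/h.
Recycle S5 = 0.366×321.34 = 117.61 t/h.

117.6 t/h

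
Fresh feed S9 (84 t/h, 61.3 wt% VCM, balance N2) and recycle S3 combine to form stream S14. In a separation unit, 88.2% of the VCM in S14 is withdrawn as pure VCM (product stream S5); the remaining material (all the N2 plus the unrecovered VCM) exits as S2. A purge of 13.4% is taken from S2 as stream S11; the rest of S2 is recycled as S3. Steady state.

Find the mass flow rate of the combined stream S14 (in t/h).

299.9 t/h

N2 enters only via S9 and leaves only via the purge: 84×0.387 = 0.134×(N2 in S2), and the separation unit passes all N2, so N2 in S14 = N2 in S2 = 242.6 t/h.
VCM in S14: m_A = 84×0.613 + (1−0.134)·(1−0.882)·m_A, so m_A = 51.492/0.8978 = 57.353 t/h.
S14 = 57.353 + 242.6 = 299.95 t/h.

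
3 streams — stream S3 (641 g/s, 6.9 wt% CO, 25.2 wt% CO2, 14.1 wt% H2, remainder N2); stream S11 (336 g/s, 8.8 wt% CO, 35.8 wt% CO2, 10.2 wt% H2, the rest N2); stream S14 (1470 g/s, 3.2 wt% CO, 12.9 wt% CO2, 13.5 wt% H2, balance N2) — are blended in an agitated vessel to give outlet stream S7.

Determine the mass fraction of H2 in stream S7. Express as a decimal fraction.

Total flow out = 641 + 336 + 1470 = 2447 g/s.
H2 in = 641×0.141 + 336×0.102 + 1470×0.135 = 323.1 g/s.
H2 mass fraction in S7 = 323.1/2447 = 0.1320.

0.1320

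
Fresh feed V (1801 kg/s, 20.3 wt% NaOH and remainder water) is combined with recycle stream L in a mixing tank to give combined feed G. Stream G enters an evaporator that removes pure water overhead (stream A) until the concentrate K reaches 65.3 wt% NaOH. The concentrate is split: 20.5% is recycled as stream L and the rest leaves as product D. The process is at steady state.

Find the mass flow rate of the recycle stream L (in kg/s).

Overall NaOH balance (none leaves overhead): NaOH in fresh feed = NaOH in product, i.e. 1801×0.203 = (1−0.205)·K·0.653.
K = 365.6/(0.653×0.795) = 704.25 kg/s.
Recycle L = 0.205×704.25 = 144.37 kg/s.

144.4 kg/s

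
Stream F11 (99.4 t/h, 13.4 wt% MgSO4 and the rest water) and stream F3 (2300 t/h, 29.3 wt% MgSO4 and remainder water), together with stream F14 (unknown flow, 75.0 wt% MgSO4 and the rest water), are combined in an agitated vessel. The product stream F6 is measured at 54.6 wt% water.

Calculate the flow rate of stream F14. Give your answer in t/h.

Let F14 be the unknown flow. Total out = 2399.4 + F14.
water balance: 1712.2 + 0.250·F14 = 0.546·(2399.4 + F14)
(0.250 − 0.546)·F14 = 0.546×2399.4 − 1712.2 = -402.11
F14 = -402.11 / -0.296 = 1358.5 t/h

1358 t/h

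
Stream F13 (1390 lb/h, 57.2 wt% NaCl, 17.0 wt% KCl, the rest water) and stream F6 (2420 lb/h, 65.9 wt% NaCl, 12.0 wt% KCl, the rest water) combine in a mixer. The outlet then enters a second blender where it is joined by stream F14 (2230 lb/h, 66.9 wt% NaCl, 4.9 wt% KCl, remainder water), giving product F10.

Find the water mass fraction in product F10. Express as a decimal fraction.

0.252

Overall, product flow = 6040 lb/h.
water in = 1390×0.258 + 2420×0.221 + 2230×0.282 = 1522.3 lb/h.
water fraction in F10 = 0.252.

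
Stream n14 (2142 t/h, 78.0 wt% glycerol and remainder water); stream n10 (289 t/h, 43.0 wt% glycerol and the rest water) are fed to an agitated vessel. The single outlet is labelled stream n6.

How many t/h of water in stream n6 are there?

water out = water in = 2142×0.220 + 289×0.570 = 635.97 t/h.

636 t/h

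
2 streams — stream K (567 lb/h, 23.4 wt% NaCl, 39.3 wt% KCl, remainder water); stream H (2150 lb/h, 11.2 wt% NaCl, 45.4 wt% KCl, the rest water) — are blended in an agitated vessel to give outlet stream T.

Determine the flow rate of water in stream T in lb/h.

water out = water in = 567×0.373 + 2150×0.434 = 1144.6 lb/h.

1145 lb/h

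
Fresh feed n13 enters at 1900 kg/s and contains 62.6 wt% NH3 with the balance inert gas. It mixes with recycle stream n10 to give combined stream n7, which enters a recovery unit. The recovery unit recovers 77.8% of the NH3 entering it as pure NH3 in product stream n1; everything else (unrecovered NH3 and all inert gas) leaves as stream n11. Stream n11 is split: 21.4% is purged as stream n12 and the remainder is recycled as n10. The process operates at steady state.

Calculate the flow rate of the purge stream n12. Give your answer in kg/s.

779 kg/s

inert gas enters only via n13 and leaves only via the purge: 1900×0.374 = 0.214×(inert gas in n11), and the recovery unit passes all inert gas, so inert gas in n7 = inert gas in n11 = 3320.6 kg/s.
NH3 in n7: m_A = 1900×0.626 + (1−0.214)·(1−0.778)·m_A, so m_A = 1189.4/0.8255 = 1440.8 kg/s.
n11 = (1−0.778)×1440.8 + 3320.6 = 3640.4 kg/s.
Purge n12 = 0.214×3640.4 = 779.05 kg/s.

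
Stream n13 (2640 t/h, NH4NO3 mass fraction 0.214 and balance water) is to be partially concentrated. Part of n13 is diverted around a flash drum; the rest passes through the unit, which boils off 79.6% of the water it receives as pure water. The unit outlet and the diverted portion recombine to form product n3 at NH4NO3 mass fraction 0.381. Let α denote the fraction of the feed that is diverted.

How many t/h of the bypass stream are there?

790.5 t/h

All 2640×0.214 = 564.96 t/h of NH4NO3 reaches n3, so n3 = 564.96/0.381 = 1482.8 t/h and vapour = 1157.2 t/h.
The evaporator receives (1−α)·2640 of feed at 0.786 water and removes 0.796 of that water:
0.796×0.786×(1−α)×2640 = 1157.2
(1−α) = 1157.2/1651.7 = 0.7006;  α = 0.2994.
Bypass flow = 0.2994×2640 = 790.48 t/h.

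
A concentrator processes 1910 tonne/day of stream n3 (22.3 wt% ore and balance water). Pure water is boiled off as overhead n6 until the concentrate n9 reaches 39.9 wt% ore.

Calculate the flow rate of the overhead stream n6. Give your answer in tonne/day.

842.5 tonne/day

ore is conserved: 1910×0.223 = 425.93 tonne/day all reports to the concentrate.
Concentrate = 425.93/(target fraction) = 1067.5 tonne/day.
Overhead = 1910 − 1067.5 = 842.51 tonne/day.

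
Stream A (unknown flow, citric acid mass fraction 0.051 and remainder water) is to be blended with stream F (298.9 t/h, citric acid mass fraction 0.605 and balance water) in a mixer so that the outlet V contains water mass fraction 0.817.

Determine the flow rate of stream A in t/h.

955.6 t/h

Let A be the unknown flow. Total out = 298.9 + A.
water balance: 118.07 + 0.949·A = 0.817·(298.9 + A)
(0.949 − 0.817)·A = 0.817×298.9 − 118.07 = 126.14
A = 126.14 / 0.132 = 955.57 t/h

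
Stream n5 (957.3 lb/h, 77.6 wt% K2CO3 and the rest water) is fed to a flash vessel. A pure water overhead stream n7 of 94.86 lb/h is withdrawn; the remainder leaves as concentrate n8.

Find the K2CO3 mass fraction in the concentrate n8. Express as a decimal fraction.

K2CO3 is not removed: 957.3×0.776 = 742.86 lb/h of K2CO3 enters n8.
Concentrate = 957.3 − 94.86 = 862.44 lb/h.
Mass fraction = 742.86/862.44 = 0.8614.

0.8614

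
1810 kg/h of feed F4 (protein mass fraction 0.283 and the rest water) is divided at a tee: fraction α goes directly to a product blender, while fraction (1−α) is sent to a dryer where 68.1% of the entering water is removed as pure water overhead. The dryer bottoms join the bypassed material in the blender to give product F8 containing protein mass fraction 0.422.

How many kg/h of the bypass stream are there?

All 1810×0.283 = 512.23 kg/h of protein reaches F8, so F8 = 512.23/0.422 = 1213.8 kg/h and vapour = 596.18 kg/h.
The evaporator receives (1−α)·1810 of feed at 0.717 water and removes 0.681 of that water:
0.681×0.717×(1−α)×1810 = 596.18
(1−α) = 596.18/883.78 = 0.6746;  α = 0.3254.
Bypass flow = 0.3254×1810 = 589 kg/h.

589 kg/h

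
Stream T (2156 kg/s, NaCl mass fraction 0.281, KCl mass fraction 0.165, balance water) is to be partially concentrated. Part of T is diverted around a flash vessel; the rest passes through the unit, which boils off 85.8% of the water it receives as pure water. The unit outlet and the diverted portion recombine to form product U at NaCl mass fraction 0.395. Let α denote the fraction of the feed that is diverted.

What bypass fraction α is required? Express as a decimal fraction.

All 2156×0.281 = 605.84 kg/s of NaCl reaches U, so U = 605.84/0.395 = 1533.8 kg/s and vapour = 622.24 kg/s.
The evaporator receives (1−α)·2156 of feed at 0.554 water and removes 0.858 of that water:
0.858×0.554×(1−α)×2156 = 622.24
(1−α) = 622.24/1024.8 = 0.6072;  α = 0.3928.

0.393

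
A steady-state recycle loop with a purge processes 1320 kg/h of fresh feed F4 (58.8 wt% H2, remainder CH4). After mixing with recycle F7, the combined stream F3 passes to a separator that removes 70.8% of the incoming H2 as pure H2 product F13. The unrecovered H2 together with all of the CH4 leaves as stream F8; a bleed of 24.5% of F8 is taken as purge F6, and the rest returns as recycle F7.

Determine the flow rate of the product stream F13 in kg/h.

704.9 kg/h

H2 in F3: m_A = 1320×0.588 + (1−0.245)·(1−0.708)·m_A, so m_A = 776.16/0.7795 = 995.66 kg/h.
Product F13 = 0.708×995.66 = 704.93 kg/h.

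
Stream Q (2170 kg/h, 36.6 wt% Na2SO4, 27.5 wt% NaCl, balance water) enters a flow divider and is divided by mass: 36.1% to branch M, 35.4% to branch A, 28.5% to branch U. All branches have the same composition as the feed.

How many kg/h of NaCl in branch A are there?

Branch A total = 0.354×2170 = 768.18 kg/h.
NaCl in A = 0.275×768.18 = 211.25 kg/h.

211.2 kg/h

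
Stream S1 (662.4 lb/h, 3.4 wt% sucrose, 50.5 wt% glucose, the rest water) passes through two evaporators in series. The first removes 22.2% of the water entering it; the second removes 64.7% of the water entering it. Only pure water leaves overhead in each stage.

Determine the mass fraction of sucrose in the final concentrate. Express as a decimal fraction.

water in feed = 662.4×0.461 = 305.37 lb/h.
After stage 1: water left = (1−0.222)×305.37 = 237.58; stream total = 594.61 lb/h.
After stage 2: water left = (1−0.647)×237.58 = 83.864; final concentrate = 440.9 lb/h.
sucrose fraction = 22.522/440.9 = 0.051.

0.051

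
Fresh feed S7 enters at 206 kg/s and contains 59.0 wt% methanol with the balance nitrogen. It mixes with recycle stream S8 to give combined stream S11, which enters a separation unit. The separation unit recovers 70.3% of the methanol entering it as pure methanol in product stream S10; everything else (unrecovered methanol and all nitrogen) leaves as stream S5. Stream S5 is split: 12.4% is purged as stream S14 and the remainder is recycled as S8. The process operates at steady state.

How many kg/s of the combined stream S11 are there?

845.4 kg/s

nitrogen enters only via S7 and leaves only via the purge: 206×0.410 = 0.124×(nitrogen in S5), and the separation unit passes all nitrogen, so nitrogen in S11 = nitrogen in S5 = 681.13 kg/s.
methanol in S11: m_A = 206×0.590 + (1−0.124)·(1−0.703)·m_A, so m_A = 121.54/0.7398 = 164.28 kg/s.
S11 = 164.28 + 681.13 = 845.41 kg/s.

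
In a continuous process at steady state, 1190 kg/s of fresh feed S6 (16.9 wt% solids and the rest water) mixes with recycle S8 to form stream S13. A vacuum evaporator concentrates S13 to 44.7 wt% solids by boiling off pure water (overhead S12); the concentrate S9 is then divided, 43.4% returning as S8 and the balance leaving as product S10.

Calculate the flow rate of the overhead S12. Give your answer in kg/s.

740.1 kg/s

Overall solids balance (none leaves overhead): solids in fresh feed = solids in product, i.e. 1190×0.169 = (1−0.434)·S9·0.447.
S9 = 201.11/(0.447×0.566) = 794.89 kg/s.
Recycle S8 = 0.434×794.89 = 344.98 kg/s.
Combined feed S13 = 1190 + 344.98 = 1535 kg/s.
Overhead S12 = S13 − S9 = 1535 − 794.89 = 740.09 kg/s.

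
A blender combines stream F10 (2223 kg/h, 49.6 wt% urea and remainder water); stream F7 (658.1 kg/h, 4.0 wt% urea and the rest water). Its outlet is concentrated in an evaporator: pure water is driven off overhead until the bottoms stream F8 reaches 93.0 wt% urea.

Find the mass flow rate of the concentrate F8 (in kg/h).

1214 kg/h

urea entering = 2223×0.496 + 658.1×0.040 = 1128.9 kg/h.
All urea reports to F8, so F8 = 1128.9/0.930 = 1213.9 kg/h.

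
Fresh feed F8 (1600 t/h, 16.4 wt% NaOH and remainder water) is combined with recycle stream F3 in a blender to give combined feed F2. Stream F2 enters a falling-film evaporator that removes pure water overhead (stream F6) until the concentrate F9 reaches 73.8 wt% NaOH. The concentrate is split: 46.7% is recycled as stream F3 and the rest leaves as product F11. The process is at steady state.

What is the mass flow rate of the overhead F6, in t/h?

Overall NaOH balance (none leaves overhead): NaOH in fresh feed = NaOH in product, i.e. 1600×0.164 = (1−0.467)·F9·0.738.
F9 = 262.4/(0.738×0.533) = 667.08 t/h.
Recycle F3 = 0.467×667.08 = 311.53 t/h.
Combined feed F2 = 1600 + 311.53 = 1911.5 t/h.
Overhead F6 = F2 − F9 = 1911.5 − 667.08 = 1244.4 t/h.

1244 t/h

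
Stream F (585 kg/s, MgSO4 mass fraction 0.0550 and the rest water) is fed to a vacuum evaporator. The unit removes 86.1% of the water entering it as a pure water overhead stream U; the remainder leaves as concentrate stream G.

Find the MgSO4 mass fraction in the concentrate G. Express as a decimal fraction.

0.2951

MgSO4 is not removed: 585×0.055 = 32.175 kg/s of MgSO4 enters G.
water entering = 585×0.945 = 552.82 kg/s; overhead removed = 0.861×552.82 = 475.98 kg/s.
Concentrate = 585 − 475.98 = 109.02 kg/s.
Mass fraction = 32.175/109.02 = 0.2951.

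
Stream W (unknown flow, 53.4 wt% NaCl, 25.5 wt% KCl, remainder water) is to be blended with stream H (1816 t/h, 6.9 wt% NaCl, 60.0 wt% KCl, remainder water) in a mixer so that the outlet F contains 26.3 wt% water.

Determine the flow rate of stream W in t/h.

2375 t/h

Let W be the unknown flow. Total out = 1816 + W.
water balance: 601.1 + 0.211·W = 0.263·(1816 + W)
(0.211 − 0.263)·W = 0.263×1816 − 601.1 = -123.49
W = -123.49 / -0.052 = 2374.8 t/h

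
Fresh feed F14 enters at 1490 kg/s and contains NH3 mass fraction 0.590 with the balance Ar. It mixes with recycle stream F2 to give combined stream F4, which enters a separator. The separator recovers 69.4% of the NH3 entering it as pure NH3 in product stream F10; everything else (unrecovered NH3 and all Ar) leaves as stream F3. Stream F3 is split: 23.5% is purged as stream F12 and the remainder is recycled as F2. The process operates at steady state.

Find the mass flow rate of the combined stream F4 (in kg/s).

3747 kg/s

Ar enters only via F14 and leaves only via the purge: 1490×0.410 = 0.235×(Ar in F3), and the separator passes all Ar, so Ar in F4 = Ar in F3 = 2599.6 kg/s.
NH3 in F4: m_A = 1490×0.590 + (1−0.235)·(1−0.694)·m_A, so m_A = 879.1/0.7659 = 1147.8 kg/s.
F4 = 1147.8 + 2599.6 = 3747.4 kg/s.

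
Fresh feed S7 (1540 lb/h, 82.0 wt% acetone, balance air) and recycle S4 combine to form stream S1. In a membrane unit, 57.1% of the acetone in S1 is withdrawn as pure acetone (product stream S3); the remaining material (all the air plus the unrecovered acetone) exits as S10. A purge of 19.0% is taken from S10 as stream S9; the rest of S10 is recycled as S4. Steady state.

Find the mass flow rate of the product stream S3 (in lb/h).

1105 lb/h

acetone in S1: m_A = 1540×0.820 + (1−0.190)·(1−0.571)·m_A, so m_A = 1262.8/0.6525 = 1935.3 lb/h.
Product S3 = 0.571×1935.3 = 1105.1 lb/h.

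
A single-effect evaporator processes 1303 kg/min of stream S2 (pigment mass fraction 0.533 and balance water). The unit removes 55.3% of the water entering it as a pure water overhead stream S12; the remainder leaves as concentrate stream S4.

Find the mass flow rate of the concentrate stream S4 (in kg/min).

966.5 kg/min

water entering = 1303×0.467 = 608.5 kg/min; overhead removed = 0.553×608.5 = 336.5 kg/min.
Concentrate = 1303 − 336.5 = 966.5 kg/min.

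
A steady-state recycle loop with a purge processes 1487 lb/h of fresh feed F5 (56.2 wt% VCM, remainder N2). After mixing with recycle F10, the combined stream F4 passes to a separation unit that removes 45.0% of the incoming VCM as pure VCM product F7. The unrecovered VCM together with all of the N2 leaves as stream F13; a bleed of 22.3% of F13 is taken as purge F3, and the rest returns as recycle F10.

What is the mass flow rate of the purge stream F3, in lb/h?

830.3 lb/h

N2 enters only via F5 and leaves only via the purge: 1487×0.438 = 0.223×(N2 in F13), and the separation unit passes all N2, so N2 in F4 = N2 in F13 = 2920.7 lb/h.
VCM in F4: m_A = 1487×0.562 + (1−0.223)·(1−0.450)·m_A, so m_A = 835.69/0.5726 = 1459.3 lb/h.
F13 = (1−0.450)×1459.3 + 2920.7 = 3723.3 lb/h.
Purge F3 = 0.223×3723.3 = 830.29 lb/h.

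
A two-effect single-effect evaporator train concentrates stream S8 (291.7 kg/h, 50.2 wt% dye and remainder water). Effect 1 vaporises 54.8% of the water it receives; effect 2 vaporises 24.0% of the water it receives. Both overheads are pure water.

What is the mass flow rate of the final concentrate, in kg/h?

196.3 kg/h

water in feed = 291.7×0.498 = 145.27 kg/h.
After stage 1: water left = (1−0.548)×145.27 = 65.661; stream total = 212.09 kg/h.
After stage 2: water left = (1−0.240)×65.661 = 49.902; final concentrate = 196.34 kg/h.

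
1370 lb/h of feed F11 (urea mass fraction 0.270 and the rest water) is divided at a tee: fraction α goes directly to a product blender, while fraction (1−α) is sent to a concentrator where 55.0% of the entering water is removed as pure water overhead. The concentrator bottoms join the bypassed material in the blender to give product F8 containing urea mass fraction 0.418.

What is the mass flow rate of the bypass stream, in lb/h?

All 1370×0.270 = 369.9 lb/h of urea reaches F8, so F8 = 369.9/0.418 = 884.93 lb/h and vapour = 485.07 lb/h.
The evaporator receives (1−α)·1370 of feed at 0.730 water and removes 0.550 of that water:
0.550×0.730×(1−α)×1370 = 485.07
(1−α) = 485.07/550.06 = 0.8819;  α = 0.1181.
Bypass flow = 0.1181×1370 = 161.85 lb/h.

161.9 lb/h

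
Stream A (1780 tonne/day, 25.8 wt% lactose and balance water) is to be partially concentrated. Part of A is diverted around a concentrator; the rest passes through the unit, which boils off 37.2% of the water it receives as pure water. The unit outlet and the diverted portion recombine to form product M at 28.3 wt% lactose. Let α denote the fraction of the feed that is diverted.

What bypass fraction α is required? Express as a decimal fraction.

0.680

All 1780×0.258 = 459.24 tonne/day of lactose reaches M, so M = 459.24/0.283 = 1622.8 tonne/day and vapour = 157.24 tonne/day.
The evaporator receives (1−α)·1780 of feed at 0.742 water and removes 0.372 of that water:
0.372×0.742×(1−α)×1780 = 157.24
(1−α) = 157.24/491.32 = 0.3200;  α = 0.6800.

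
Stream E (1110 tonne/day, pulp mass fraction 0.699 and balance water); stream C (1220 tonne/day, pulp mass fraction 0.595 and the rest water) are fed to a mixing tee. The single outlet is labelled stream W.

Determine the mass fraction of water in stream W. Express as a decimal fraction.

0.355

Total flow out = 1110 + 1220 = 2330 tonne/day.
water in = 1110×0.301 + 1220×0.405 = 828.21 tonne/day.
water mass fraction in W = 828.21/2330 = 0.355.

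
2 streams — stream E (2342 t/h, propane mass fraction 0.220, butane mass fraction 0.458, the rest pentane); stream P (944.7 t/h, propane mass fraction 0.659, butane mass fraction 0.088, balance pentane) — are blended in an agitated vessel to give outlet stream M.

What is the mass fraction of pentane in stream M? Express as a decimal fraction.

Total flow out = 2342 + 944.7 = 3286.7 t/h.
pentane in = 2342×0.322 + 944.7×0.253 = 993.13 t/h.
pentane mass fraction in M = 993.13/3286.7 = 0.302.

0.302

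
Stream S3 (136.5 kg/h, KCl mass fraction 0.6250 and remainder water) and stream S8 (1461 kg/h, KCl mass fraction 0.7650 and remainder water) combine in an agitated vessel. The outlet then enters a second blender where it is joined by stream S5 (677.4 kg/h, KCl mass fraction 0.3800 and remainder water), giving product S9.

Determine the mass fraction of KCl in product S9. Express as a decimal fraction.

Overall, product flow = 2274.9 kg/h.
KCl in = 136.5×0.625 + 1461×0.765 + 677.4×0.380 = 1460.4 kg/h.
KCl fraction in S9 = 0.6420.

0.6420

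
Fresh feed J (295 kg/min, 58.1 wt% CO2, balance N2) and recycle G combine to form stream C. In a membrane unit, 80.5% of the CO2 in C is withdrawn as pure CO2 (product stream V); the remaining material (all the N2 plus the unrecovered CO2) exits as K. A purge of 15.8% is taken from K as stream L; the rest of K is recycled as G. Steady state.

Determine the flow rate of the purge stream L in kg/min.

N2 enters only via J and leaves only via the purge: 295×0.419 = 0.158×(N2 in K), and the membrane unit passes all N2, so N2 in C = N2 in K = 782.31 kg/min.
CO2 in C: m_A = 295×0.581 + (1−0.158)·(1−0.805)·m_A, so m_A = 171.39/0.8358 = 205.06 kg/min.
K = (1−0.805)×205.06 + 782.31 = 822.3 kg/min.
Purge L = 0.158×822.3 = 129.92 kg/min.

129.9 kg/min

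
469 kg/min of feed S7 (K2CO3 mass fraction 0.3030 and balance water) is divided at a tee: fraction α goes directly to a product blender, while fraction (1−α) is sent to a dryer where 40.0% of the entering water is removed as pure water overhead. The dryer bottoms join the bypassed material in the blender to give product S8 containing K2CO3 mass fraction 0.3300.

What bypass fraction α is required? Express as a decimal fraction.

0.707

All 469×0.303 = 142.11 kg/min of K2CO3 reaches S8, so S8 = 142.11/0.330 = 430.63 kg/min and vapour = 38.373 kg/min.
The evaporator receives (1−α)·469 of feed at 0.697 water and removes 0.400 of that water:
0.400×0.697×(1−α)×469 = 38.373
(1−α) = 38.373/130.76 = 0.2935;  α = 0.7065.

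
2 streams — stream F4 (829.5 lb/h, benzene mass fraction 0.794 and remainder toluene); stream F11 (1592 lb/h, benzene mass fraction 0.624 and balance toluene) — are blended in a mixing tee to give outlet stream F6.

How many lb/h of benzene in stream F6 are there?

benzene out = benzene in = 829.5×0.794 + 1592×0.624 = 1652 lb/h.

1652 lb/h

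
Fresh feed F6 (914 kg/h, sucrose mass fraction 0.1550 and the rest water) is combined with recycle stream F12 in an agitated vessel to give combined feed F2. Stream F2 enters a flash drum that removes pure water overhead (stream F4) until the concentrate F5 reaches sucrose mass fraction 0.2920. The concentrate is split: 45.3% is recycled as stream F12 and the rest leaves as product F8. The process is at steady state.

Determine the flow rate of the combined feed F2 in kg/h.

Overall sucrose balance (none leaves overhead): sucrose in fresh feed = sucrose in product, i.e. 914×0.155 = (1−0.453)·F5·0.292.
F5 = 141.67/(0.292×0.547) = 886.97 kg/h.
Recycle F12 = 0.453×886.97 = 401.8 kg/h.
Combined feed F2 = 914 + 401.8 = 1315.8 kg/h.

1316 kg/h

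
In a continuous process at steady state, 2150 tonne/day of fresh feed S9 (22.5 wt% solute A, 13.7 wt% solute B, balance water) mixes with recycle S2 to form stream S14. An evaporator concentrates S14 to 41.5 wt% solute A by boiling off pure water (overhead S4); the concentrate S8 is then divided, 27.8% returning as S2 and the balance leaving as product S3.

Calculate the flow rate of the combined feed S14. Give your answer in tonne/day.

2599 tonne/day

Overall solute A balance (none leaves overhead): solute A in fresh feed = solute A in product, i.e. 2150×0.225 = (1−0.278)·S8·0.415.
S8 = 483.75/(0.415×0.722) = 1614.5 tonne/day.
Recycle S2 = 0.278×1614.5 = 448.83 tonne/day.
Combined feed S14 = 2150 + 448.83 = 2598.8 tonne/day.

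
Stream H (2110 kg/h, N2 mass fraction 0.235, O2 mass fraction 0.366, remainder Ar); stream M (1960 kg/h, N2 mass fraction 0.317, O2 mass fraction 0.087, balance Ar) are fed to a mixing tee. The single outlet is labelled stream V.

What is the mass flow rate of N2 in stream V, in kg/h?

N2 out = N2 in = 2110×0.235 + 1960×0.317 = 1117.2 kg/h.

1117 kg/h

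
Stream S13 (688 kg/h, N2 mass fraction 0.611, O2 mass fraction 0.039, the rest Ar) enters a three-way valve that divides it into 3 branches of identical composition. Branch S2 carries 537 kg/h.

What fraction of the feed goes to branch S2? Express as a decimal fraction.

Fraction to S2 = 537/688 = 0.7805.

0.781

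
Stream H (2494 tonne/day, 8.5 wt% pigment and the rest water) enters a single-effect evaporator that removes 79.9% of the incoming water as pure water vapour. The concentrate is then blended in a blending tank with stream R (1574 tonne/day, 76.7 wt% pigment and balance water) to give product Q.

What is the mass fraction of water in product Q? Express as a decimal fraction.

0.368

Vapour removed = 0.799×0.915×2494 = 1823.3 tonne/day; concentrate = 670.67 tonne/day.
water reaching the mixer = 458.68 (from concentrate) + 1574×0.233 = 825.43 tonne/day.
Product flow = 670.67 + 1574 = 2244.7 tonne/day; water fraction = 0.368.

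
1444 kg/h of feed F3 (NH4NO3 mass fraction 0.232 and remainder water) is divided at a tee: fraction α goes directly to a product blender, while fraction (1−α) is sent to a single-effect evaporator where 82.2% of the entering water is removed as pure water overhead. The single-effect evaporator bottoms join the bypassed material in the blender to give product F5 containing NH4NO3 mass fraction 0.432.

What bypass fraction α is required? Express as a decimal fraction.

All 1444×0.232 = 335.01 kg/h of NH4NO3 reaches F5, so F5 = 335.01/0.432 = 775.48 kg/h and vapour = 668.52 kg/h.
The evaporator receives (1−α)·1444 of feed at 0.768 water and removes 0.822 of that water:
0.822×0.768×(1−α)×1444 = 668.52
(1−α) = 668.52/911.59 = 0.7334;  α = 0.2666.

0.267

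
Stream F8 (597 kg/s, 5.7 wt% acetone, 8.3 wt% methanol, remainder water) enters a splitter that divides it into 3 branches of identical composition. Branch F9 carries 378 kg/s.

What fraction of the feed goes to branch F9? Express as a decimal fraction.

Fraction to F9 = 378/597 = 0.6332.

0.633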